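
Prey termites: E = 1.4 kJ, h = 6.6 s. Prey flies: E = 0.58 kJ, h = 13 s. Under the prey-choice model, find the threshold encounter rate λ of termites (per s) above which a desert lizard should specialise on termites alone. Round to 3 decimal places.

The zero-one rule: include flies iff E₂/h₂ > λE₁/(1+λh₁). Equality gives the switch point.
λE₁h₂ = E₂ + λE₂h₁ ⇒ λ = E₂/(E₁h₂ − E₂h₁) = 0.58/(18.2 − 3.828) = 0.04036 per s.

0.040 per s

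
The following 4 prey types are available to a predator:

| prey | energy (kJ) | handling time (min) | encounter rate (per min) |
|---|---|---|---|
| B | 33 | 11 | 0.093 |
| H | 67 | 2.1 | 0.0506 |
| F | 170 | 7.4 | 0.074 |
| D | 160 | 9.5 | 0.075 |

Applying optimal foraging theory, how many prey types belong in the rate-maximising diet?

3

Rank by E/h (kJ/min): H 31.9, F 23, D 16.8, B 3. Include each in turn until the next type's E/h falls below the running intake rate.
Rate on top 1: 3.065. F: 23 > 3.065 → include.
Rate on top 2: 9.656. D: 16.8 > 9.656 → include.
Rate on top 3: 11.82. B: 3 < 11.82 → exclude; stop.
Optimal diet: H, F, D — 3 of 4 types.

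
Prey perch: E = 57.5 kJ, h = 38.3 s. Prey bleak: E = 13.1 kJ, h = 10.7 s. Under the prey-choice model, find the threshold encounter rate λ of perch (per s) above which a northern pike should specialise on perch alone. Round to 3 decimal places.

0.115 per s

At the threshold, the rate on perch alone equals the profitability of bleak: λ·57.5/(1 + λ·38.3) = 13.1/10.7 = 1.224.
Rearranging, λ(57.5 − 1.224×38.3) = 1.224, so λ = 1.224/10.61 = 0.1154 per s.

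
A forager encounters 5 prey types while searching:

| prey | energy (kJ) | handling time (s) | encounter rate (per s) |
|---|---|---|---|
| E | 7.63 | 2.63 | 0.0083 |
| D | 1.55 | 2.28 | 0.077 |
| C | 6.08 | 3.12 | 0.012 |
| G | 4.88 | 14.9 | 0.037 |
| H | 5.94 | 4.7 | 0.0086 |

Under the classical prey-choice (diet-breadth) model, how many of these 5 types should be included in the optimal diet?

Profitabilities (E/h, kJ/s): E 2.9, C 1.95, H 1.26, D 0.68, G 0.328. Add prey in this order while the next type's profitability exceeds the intake rate on those already taken.
Rate on top 1: 0.06198. C: 1.95 > 0.06198 → include.
Rate on top 2: 0.1287. H: 1.26 > 0.1287 → include.
Rate on top 3: 0.1704. D: 0.68 > 0.1704 → include.
Rate on top 4: 0.2405. G: 0.328 > 0.2405 → include.
Optimal diet: E, C, H, D, G — 5 of 5 types.

5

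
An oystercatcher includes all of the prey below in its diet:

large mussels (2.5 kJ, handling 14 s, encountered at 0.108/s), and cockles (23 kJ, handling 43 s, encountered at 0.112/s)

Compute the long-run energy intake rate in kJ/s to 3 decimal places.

0.388 kJ/s

R = Σλ_iE_i / (1 + Σλ_ih_i)
Numerator: 0.108×2.5 + 0.112×23 = 2.846
Denominator: 1 + 0.108×14 + 0.112×43 = 7.328
R = 2.846/7.328 = 0.3884 kJ/s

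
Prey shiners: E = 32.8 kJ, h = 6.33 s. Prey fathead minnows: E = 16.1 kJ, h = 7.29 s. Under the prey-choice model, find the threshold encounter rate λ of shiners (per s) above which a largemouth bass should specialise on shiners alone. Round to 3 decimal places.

The zero-one rule: include fathead minnows iff E₂/h₂ > λE₁/(1+λh₁). Equality gives the switch point.
λE₁h₂ = E₂ + λE₂h₁ ⇒ λ = E₂/(E₁h₂ − E₂h₁) = 16.1/(239.1 − 101.9) = 0.1173 per s.

0.117 per s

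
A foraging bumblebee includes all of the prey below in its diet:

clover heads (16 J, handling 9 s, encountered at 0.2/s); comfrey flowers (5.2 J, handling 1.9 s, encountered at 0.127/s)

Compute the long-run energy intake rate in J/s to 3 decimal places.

R = Σλ_iE_i / (1 + Σλ_ih_i)
Numerator: 0.2×16 + 0.127×5.2 = 3.86
Denominator: 1 + 0.2×9 + 0.127×1.9 = 3.041
R = 3.86/3.041 = 1.269 J/s

1.269 J/s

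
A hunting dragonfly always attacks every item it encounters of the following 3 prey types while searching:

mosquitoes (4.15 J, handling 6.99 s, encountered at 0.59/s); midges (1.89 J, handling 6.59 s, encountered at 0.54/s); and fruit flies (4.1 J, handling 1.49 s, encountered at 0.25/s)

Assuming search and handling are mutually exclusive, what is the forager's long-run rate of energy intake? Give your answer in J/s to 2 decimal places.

0.50 J/s

R = Σλ_iE_i / (1 + Σλ_ih_i)
Numerator: 0.59×4.15 + 0.54×1.89 + 0.25×4.1 = 4.494
Denominator: 1 + 0.59×6.99 + 0.54×6.59 + 0.25×1.49 = 9.055
R = 4.494/9.055 = 0.4963 J/s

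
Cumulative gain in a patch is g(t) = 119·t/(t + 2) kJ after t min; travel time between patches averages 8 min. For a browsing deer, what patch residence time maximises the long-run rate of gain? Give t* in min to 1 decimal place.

Optimal t* satisfies g'(t*) = g(t*)/(T + t*).
g'(t) = 119·2/(t + 2)². Setting 119·2/(t+2)² = 119t/[(t+2)(8+t)] gives 2(8+t) = t(t+2), so t² = 2×8 = 16.
t* = √16 = 4 min.

4.0 min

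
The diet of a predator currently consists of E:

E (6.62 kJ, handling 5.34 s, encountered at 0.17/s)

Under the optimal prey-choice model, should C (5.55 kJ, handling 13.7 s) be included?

Intake rate on the current diet: R = (0.17×6.62) / (1 + 0.17×5.34) = 1.125/1.908 = 0.5899 kJ/s.
Profitability of C: 5.55/13.7 = 0.4051 kJ/s.
Since 0.4051 < R, time spent handling C is better spent searching.

No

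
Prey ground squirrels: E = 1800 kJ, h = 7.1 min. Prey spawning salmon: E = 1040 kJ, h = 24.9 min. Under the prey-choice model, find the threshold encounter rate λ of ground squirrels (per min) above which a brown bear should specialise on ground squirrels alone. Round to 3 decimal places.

Drop spawning salmon once their profitability E₂/h₂ falls below the rate achievable on ground squirrels alone: E₂/h₂ = λE₁/(1 + λh₁).
Solve for λ: λE₁h₂ = E₂(1 + λh₁) → λ(E₁h₂ − E₂h₁) = E₂ → λ = E₂/(E₁h₂ − E₂h₁).
λ = 1040/(1800×24.9 − 1040×7.1) = 1040/3.744e+04 = 0.02778 per min.

0.028 per min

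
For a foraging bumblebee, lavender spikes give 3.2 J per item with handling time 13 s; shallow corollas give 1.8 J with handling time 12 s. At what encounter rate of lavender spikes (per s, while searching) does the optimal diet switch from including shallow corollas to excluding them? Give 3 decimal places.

0.120 per s

The zero-one rule: include shallow corollas iff E₂/h₂ > λE₁/(1+λh₁). Equality gives the switch point.
λE₁h₂ = E₂ + λE₂h₁ ⇒ λ = E₂/(E₁h₂ − E₂h₁) = 1.8/(38.4 − 23.4) = 0.12 per s.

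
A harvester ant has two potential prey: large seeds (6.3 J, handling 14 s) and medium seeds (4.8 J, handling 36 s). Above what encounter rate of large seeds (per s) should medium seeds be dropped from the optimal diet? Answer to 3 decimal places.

At the threshold, the rate on large seeds alone equals the profitability of medium seeds: λ·6.3/(1 + λ·14) = 4.8/36 = 0.1333.
Rearranging, λ(6.3 − 0.1333×14) = 0.1333, so λ = 0.1333/4.433 = 0.03008 per s.

0.030 per s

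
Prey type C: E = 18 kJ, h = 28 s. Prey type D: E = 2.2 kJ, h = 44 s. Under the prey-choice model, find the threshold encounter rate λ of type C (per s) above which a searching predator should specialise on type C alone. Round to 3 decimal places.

At the threshold, the rate on type C alone equals the profitability of type D: λ·18/(1 + λ·28) = 2.2/44 = 0.05.
Rearranging, λ(18 − 0.05×28) = 0.05, so λ = 0.05/16.6 = 0.003012 per s.

0.003 per s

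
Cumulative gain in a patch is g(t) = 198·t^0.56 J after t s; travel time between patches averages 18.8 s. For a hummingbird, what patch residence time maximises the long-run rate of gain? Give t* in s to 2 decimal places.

23.93 s

Optimal t* satisfies g'(t*) = g(t*)/(T + t*).
g'(t) = 0.56·198·t^-0.44. Setting 0.56·198·t^-0.44 = 198·t^0.56/(18.8+t) gives 0.56(18.8+t) = t, so 0.44·t = 0.56×18.8.
t* = 0.56×18.8/0.44 = 23.93 s.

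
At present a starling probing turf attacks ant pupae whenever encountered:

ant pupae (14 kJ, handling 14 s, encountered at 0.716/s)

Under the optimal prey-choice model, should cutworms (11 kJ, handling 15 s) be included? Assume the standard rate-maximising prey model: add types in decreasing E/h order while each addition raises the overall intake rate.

No

Intake rate on the current diet: R = (0.716×14) / (1 + 0.716×14) = 10.02/11.02 = 0.9093 kJ/s.
cutworms: E/h = 11/15 = 0.7333 kJ/s.
Since 0.7333 < R, time spent handling cutworms is better spent searching.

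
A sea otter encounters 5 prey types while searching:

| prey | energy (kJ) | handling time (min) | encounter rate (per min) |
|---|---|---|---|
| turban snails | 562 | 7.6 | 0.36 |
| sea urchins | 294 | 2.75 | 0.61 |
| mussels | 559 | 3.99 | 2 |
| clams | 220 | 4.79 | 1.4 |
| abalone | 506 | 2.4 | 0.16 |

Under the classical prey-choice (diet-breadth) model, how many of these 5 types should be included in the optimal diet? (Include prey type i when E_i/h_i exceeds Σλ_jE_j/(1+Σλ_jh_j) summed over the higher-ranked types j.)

2

E/h in descending order: abalone 211, mussels 140, sea urchins 107, turban snails 73.9, clams 45.9 kJ/min. The optimal diet is the largest prefix of this list for which every included type satisfies E_i/h_i > R on the types above it.
Rate on top 1: 58.5. mussels: 140 > 58.5 → include.
Rate on top 2: 128. sea urchins: 107 < 128 → exclude; stop.
Optimal diet: abalone, mussels — 2 of 5 types.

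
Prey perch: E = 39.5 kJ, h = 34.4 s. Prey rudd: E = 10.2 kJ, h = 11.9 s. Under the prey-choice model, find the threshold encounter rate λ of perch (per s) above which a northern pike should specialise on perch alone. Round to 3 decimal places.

0.086 per s

Drop rudd once their profitability E₂/h₂ falls below the rate achievable on perch alone: E₂/h₂ = λE₁/(1 + λh₁).
Solve for λ: λE₁h₂ = E₂(1 + λh₁) → λ(E₁h₂ − E₂h₁) = E₂ → λ = E₂/(E₁h₂ − E₂h₁).
λ = 10.2/(39.5×11.9 − 10.2×34.4) = 10.2/119.2 = 0.08559 per s.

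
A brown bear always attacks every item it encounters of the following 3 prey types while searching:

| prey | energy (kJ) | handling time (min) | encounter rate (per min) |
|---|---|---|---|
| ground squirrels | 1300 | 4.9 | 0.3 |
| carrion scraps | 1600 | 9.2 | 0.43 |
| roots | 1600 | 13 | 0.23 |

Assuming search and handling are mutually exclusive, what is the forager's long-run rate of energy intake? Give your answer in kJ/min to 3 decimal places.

153.568 kJ/min

R = (0.3×1300 + 0.43×1600 + 0.23×1600) / (1 + 0.3×4.9 + 0.43×9.2 + 0.23×13) = 1446/9.416 = 153.6 kJ/min.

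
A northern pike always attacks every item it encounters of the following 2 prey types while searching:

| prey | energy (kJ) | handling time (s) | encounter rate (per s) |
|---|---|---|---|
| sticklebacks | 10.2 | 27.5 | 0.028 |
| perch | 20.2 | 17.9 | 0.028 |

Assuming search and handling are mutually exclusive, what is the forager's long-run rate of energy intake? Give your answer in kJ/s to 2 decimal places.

Energy encountered per unit search time: 0.028×10.2 + 0.028×20.2 = 0.8512 kJ/s.
Handling time per unit search time: 0.028×27.5 + 0.028×17.9 = 1.271.
Rate = 0.8512/(1 + 1.271) = 0.3748 kJ/s.

0.37 kJ/s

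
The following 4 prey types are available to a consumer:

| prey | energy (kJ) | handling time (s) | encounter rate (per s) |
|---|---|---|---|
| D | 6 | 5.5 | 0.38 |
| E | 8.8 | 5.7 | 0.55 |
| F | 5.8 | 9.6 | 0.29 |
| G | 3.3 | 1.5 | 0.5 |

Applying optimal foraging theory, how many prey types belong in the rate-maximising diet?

E/h in descending order: G 2.2, E 1.54, D 1.09, F 0.604 kJ/s. The optimal diet is the largest prefix of this list for which every included type satisfies E_i/h_i > R on the types above it.
Rate on top 1: 0.9429. E: 1.54 > 0.9429 → include.
Rate on top 2: 1.329. D: 1.09 < 1.329 → exclude; stop.
Optimal diet: G, E — 2 of 4 types.

2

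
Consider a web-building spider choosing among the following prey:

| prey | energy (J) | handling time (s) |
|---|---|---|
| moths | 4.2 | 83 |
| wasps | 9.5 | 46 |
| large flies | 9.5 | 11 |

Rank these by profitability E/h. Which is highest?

large flies

Profitability E/h (J/s): moths = 4.2/83 = 0.0506, wasps = 9.5/46 = 0.207, large flies = 9.5/11 = 0.864.
Ranked: large flies > wasps > moths.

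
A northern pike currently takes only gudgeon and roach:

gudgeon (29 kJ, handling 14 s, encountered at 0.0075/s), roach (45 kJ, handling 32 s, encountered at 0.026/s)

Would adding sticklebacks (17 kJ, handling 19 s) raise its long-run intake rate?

Yes

Current rate: (0.0075×29 + 0.026×45)/(1 + 0.0075×14 + 0.026×32) = 0.7163 kJ/s.
sticklebacks: E/h = 17/19 = 0.8947 kJ/s.
Since 0.8947 > R, including sticklebacks increases the long-run rate.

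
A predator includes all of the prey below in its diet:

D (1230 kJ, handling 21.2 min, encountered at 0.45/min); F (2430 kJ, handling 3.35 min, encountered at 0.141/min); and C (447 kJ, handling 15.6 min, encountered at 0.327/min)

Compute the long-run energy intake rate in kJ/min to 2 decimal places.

64.68 kJ/min

Energy encountered per unit search time: 0.45×1230 + 0.141×2430 + 0.327×447 = 1042 kJ/min.
Handling time per unit search time: 0.45×21.2 + 0.141×3.35 + 0.327×15.6 = 15.11.
Rate = 1042/(1 + 15.11) = 64.68 kJ/min.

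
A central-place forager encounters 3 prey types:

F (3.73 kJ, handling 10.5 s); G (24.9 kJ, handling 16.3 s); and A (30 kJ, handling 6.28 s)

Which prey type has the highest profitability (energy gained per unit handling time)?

A

Profitability E/h (kJ/s): F = 3.73/10.5 = 0.355, G = 24.9/16.3 = 1.53, A = 30/6.28 = 4.78.
Ranked: A > G > F.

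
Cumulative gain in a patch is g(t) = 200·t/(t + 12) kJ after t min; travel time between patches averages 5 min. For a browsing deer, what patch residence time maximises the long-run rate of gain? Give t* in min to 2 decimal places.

Optimal t* satisfies g'(t*) = g(t*)/(T + t*).
g'(t) = 200·12/(t + 12)². Setting 200·12/(t+12)² = 200t/[(t+12)(5+t)] gives 12(5+t) = t(t+12), so t² = 12×5 = 60.
t* = √60 = 7.746 min.

7.75 min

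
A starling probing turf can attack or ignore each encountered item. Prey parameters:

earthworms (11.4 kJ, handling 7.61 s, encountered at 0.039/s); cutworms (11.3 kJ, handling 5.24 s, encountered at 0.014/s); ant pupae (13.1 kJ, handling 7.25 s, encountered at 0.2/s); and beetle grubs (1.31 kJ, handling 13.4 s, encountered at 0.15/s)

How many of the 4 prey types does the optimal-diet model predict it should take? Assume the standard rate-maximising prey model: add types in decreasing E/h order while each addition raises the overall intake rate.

3

Rank by E/h (kJ/s): cutworms 2.16, ant pupae 1.81, earthworms 1.5, beetle grubs 0.0978. Include each in turn until the next type's E/h falls below the running intake rate.
Rate on top 1: 0.1474. ant pupae: 1.81 > 0.1474 → include.
Rate on top 2: 1.101. earthworms: 1.5 > 1.101 → include.
Rate on top 3: 1.143. beetle grubs: 0.0978 < 1.143 → exclude; stop.
Optimal diet: cutworms, ant pupae, earthworms — 3 of 4 types.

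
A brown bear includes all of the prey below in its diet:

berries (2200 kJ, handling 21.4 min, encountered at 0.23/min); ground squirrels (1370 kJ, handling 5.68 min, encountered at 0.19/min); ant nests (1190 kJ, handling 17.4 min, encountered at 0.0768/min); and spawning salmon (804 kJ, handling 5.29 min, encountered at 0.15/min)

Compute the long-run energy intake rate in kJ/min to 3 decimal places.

R = Σλ_iE_i / (1 + Σλ_ih_i)
Numerator: 0.23×2200 + 0.19×1370 + 0.0768×1190 + 0.15×804 = 978.3
Denominator: 1 + 0.23×21.4 + 0.19×5.68 + 0.0768×17.4 + 0.15×5.29 = 9.131
R = 978.3/9.131 = 107.1 kJ/min

107.139 kJ/min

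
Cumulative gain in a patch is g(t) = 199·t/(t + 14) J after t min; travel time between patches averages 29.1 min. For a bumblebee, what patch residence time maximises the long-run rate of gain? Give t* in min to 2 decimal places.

20.18 min

Optimal t* satisfies g'(t*) = g(t*)/(T + t*).
g'(t) = 199·14/(t + 14)². Setting 199·14/(t+14)² = 199t/[(t+14)(29.1+t)] gives 14(29.1+t) = t(t+14), so t² = 14×29.1 = 407.4.
t* = √407.4 = 20.18 min.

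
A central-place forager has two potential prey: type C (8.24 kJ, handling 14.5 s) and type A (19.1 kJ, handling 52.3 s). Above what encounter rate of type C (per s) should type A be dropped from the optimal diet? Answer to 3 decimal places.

Drop type A once their profitability E₂/h₂ falls below the rate achievable on type C alone: E₂/h₂ = λE₁/(1 + λh₁).
Solve for λ: λE₁h₂ = E₂(1 + λh₁) → λ(E₁h₂ − E₂h₁) = E₂ → λ = E₂/(E₁h₂ − E₂h₁).
λ = 19.1/(8.24×52.3 − 19.1×14.5) = 19.1/154 = 0.124 per s.

0.124 per s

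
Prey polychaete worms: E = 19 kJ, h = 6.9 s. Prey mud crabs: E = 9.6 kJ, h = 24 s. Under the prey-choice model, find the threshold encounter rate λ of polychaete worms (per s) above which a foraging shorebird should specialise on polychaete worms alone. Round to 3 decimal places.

0.025 per s

The zero-one rule: include mud crabs iff E₂/h₂ > λE₁/(1+λh₁). Equality gives the switch point.
λE₁h₂ = E₂ + λE₂h₁ ⇒ λ = E₂/(E₁h₂ − E₂h₁) = 9.6/(456 − 66.24) = 0.02463 per s.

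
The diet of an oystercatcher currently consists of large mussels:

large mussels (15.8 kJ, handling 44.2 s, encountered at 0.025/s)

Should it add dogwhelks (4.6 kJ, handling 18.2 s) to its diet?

Yes

On large mussels alone, R = ΣλE/(1+Σλh) = 0.395/2.105 = 0.1876 kJ/s.
Profitability of dogwhelks: 4.6/18.2 = 0.2527 kJ/s.
0.2527 > 0.1876, so adding dogwhelks raises the average — include it.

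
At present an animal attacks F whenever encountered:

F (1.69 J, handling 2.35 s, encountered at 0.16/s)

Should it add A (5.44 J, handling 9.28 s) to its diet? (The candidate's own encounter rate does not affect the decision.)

Yes

On F alone, R = ΣλE/(1+Σλh) = 0.2704/1.376 = 0.1965 J/s.
Profitability of A: 5.44/9.28 = 0.5862 J/s.
0.5862 > 0.1965, so adding A raises the average — include it.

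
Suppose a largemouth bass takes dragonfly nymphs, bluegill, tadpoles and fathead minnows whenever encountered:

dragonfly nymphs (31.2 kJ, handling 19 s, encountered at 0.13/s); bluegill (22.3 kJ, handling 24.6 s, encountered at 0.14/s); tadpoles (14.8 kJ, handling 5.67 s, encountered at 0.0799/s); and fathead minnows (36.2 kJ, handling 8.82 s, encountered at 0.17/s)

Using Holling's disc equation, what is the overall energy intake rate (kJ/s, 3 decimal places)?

1.637 kJ/s

R = (0.13×31.2 + 0.14×22.3 + 0.0799×14.8 + 0.17×36.2) / (1 + 0.13×19 + 0.14×24.6 + 0.0799×5.67 + 0.17×8.82) = 14.51/8.866 = 1.637 kJ/s.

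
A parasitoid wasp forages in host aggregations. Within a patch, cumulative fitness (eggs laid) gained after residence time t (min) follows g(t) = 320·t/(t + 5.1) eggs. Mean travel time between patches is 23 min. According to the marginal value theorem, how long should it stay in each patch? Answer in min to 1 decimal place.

10.8 min

Maximise g(t)/(T+t): set derivative to zero → g'(t)(T+t) = g(t).
g'(t) = 320·5.1/(t + 5.1)². Setting 320·5.1/(t+5.1)² = 320t/[(t+5.1)(23+t)] gives 5.1(23+t) = t(t+5.1), so t² = 5.1×23 = 117.3.
t* = √117.3 = 10.83 min.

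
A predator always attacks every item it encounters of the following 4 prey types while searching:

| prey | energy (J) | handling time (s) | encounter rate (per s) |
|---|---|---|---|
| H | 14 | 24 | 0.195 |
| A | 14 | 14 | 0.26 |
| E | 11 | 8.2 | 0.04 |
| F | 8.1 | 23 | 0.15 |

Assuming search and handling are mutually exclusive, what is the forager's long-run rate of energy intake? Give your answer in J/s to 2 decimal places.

0.61 J/s

R = (0.195×14 + 0.26×14 + 0.04×11 + 0.15×8.1) / (1 + 0.195×24 + 0.26×14 + 0.04×8.2 + 0.15×23) = 8.025/13.1 = 0.6127 J/s.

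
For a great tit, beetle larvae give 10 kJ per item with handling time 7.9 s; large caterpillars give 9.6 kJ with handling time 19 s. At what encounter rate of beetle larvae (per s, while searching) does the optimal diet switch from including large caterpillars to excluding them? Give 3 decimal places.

0.084 per s

Drop large caterpillars once their profitability E₂/h₂ falls below the rate achievable on beetle larvae alone: E₂/h₂ = λE₁/(1 + λh₁).
Solve for λ: λE₁h₂ = E₂(1 + λh₁) → λ(E₁h₂ − E₂h₁) = E₂ → λ = E₂/(E₁h₂ − E₂h₁).
λ = 9.6/(10×19 − 9.6×7.9) = 9.6/114.2 = 0.08409 per s.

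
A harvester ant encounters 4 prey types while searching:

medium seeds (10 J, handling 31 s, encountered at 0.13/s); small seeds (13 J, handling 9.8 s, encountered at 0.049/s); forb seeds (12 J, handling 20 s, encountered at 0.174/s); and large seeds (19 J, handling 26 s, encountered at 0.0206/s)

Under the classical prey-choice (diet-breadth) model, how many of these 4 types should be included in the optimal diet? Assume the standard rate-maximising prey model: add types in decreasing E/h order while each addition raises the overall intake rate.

3

Profitabilities (E/h, J/s): small seeds 1.33, large seeds 0.731, forb seeds 0.6, medium seeds 0.323. Add prey in this order while the next type's profitability exceeds the intake rate on those already taken.
Rate on top 1: 0.4303. large seeds: 0.731 > 0.4303 → include.
Rate on top 2: 0.5102. forb seeds: 0.6 > 0.5102 → include.
Rate on top 3: 0.5671. medium seeds: 0.323 < 0.5671 → exclude; stop.
Optimal diet: small seeds, large seeds, forb seeds — 3 of 4 types.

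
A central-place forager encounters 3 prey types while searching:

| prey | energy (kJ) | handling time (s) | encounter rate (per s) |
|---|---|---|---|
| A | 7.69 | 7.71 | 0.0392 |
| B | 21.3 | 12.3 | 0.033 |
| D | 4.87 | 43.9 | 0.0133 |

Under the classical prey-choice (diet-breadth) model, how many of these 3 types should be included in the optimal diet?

2

Rank by E/h (kJ/s): B 1.73, A 0.997, D 0.111. Include each in turn until the next type's E/h falls below the running intake rate.
Rate on top 1: 0.5. A: 0.997 > 0.5 → include.
Rate on top 2: 0.588. D: 0.111 < 0.588 → exclude; stop.
Optimal diet: B, A — 2 of 3 types.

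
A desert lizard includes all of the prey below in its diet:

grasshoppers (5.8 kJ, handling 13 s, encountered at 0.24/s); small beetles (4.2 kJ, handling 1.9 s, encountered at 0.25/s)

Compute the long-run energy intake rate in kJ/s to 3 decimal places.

R = (0.24×5.8 + 0.25×4.2) / (1 + 0.24×13 + 0.25×1.9) = 2.442/4.595 = 0.5314 kJ/s.

0.531 kJ/s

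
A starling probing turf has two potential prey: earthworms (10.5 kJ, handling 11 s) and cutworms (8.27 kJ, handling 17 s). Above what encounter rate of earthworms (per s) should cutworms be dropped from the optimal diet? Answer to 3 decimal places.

The zero-one rule: include cutworms iff E₂/h₂ > λE₁/(1+λh₁). Equality gives the switch point.
λE₁h₂ = E₂ + λE₂h₁ ⇒ λ = E₂/(E₁h₂ − E₂h₁) = 8.27/(178.5 − 90.97) = 0.09448 per s.

0.094 per s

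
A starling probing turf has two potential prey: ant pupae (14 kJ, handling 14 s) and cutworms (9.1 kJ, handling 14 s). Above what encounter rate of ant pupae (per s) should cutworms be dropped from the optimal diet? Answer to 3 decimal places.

0.133 per s

The zero-one rule: include cutworms iff E₂/h₂ > λE₁/(1+λh₁). Equality gives the switch point.
λE₁h₂ = E₂ + λE₂h₁ ⇒ λ = E₂/(E₁h₂ − E₂h₁) = 9.1/(196 − 127.4) = 0.1327 per s.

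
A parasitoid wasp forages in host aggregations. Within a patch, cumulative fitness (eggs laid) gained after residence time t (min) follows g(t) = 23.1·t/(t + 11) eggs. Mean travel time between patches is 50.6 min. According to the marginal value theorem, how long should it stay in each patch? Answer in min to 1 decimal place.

23.6 min

Maximise g(t)/(T+t): set derivative to zero → g'(t)(T+t) = g(t).
g'(t) = 23.1·11/(t + 11)². Setting 23.1·11/(t+11)² = 23.1t/[(t+11)(50.6+t)] gives 11(50.6+t) = t(t+11), so t² = 11×50.6 = 556.6.
t* = √556.6 = 23.59 min.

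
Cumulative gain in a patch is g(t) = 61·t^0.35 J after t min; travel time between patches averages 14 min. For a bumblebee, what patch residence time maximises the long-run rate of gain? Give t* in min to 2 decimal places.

7.54 min

By the marginal value theorem, leave when the instantaneous gain rate g'(t) equals the habitat-wide average g(t)/(T + t).
g'(t) = 0.35·61·t^-0.65. Setting 0.35·61·t^-0.65 = 61·t^0.35/(14+t) gives 0.35(14+t) = t, so 0.65·t = 0.35×14.
t* = 0.35×14/0.65 = 7.538 min.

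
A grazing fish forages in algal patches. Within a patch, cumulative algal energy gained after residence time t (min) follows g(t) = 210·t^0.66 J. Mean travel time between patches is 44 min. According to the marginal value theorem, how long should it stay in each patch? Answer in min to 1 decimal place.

85.4 min

Maximise g(t)/(T+t): set derivative to zero → g'(t)(T+t) = g(t).
g'(t) = 0.66·210·t^-0.34. Setting 0.66·210·t^-0.34 = 210·t^0.66/(44+t) gives 0.66(44+t) = t, so 0.34·t = 0.66×44.
t* = 0.66×44/0.34 = 85.41 min.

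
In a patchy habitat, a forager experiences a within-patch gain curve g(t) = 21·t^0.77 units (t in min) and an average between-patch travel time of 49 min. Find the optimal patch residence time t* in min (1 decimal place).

164.0 min

Maximise g(t)/(T+t): set derivative to zero → g'(t)(T+t) = g(t).
g'(t) = 0.77·21·t^-0.23. Setting 0.77·21·t^-0.23 = 21·t^0.77/(49+t) gives 0.77(49+t) = t, so 0.23·t = 0.77×49.
t* = 0.77×49/0.23 = 164 min.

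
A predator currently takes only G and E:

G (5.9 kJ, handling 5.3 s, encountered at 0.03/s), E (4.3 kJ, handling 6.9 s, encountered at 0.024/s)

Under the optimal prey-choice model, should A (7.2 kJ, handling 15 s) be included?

Yes

On G and E alone, R = ΣλE/(1+Σλh) = 0.2802/1.325 = 0.2115 kJ/s.
Profitability of A: 7.2/15 = 0.48 kJ/s.
Since 0.48 > R, including A increases the long-run rate.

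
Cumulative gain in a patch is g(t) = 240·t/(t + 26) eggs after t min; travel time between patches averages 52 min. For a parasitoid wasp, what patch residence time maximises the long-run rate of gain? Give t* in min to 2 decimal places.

36.77 min

By the marginal value theorem, leave when the instantaneous gain rate g'(t) equals the habitat-wide average g(t)/(T + t).
g'(t) = 240·26/(t + 26)². Setting 240·26/(t+26)² = 240t/[(t+26)(52+t)] gives 26(52+t) = t(t+26), so t² = 26×52 = 1352.
t* = √1352 = 36.77 min.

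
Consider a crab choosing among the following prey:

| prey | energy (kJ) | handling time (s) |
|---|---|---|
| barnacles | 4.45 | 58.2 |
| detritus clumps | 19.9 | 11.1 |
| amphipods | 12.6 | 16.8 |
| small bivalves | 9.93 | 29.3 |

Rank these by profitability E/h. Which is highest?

detritus clumps

Profitability E/h (kJ/s): barnacles = 4.45/58.2 = 0.0765, detritus clumps = 19.9/11.1 = 1.79, amphipods = 12.6/16.8 = 0.75, small bivalves = 9.93/29.3 = 0.339.
Ranked: detritus clumps > amphipods > small bivalves > barnacles.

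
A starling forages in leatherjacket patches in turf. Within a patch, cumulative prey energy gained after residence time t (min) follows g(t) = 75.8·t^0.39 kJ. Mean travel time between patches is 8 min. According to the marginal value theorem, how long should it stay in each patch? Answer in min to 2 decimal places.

5.11 min

Maximise g(t)/(T+t): set derivative to zero → g'(t)(T+t) = g(t).
g'(t) = 0.39·75.8·t^-0.61. Setting 0.39·75.8·t^-0.61 = 75.8·t^0.39/(8+t) gives 0.39(8+t) = t, so 0.61·t = 0.39×8.
t* = 0.39×8/0.61 = 5.115 min.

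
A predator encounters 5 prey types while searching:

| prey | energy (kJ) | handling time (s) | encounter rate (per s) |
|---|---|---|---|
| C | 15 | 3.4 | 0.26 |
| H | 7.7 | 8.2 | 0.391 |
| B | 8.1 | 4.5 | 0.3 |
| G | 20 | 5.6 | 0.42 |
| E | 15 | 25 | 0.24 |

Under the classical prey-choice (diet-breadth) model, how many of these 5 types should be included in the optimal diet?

Profitabilities (E/h, kJ/s): C 4.41, G 3.57, B 1.8, H 0.939, E 0.6. Add prey in this order while the next type's profitability exceeds the intake rate on those already taken.
Rate on top 1: 2.07. G: 3.57 > 2.07 → include.
Rate on top 2: 2.904. B: 1.8 < 2.904 → exclude; stop.
Optimal diet: C, G — 2 of 5 types.

2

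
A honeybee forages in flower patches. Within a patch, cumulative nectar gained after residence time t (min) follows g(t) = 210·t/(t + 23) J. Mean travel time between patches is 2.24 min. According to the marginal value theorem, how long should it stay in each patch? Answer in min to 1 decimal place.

By the marginal value theorem, leave when the instantaneous gain rate g'(t) equals the habitat-wide average g(t)/(T + t).
g'(t) = 210·23/(t + 23)². Setting 210·23/(t+23)² = 210t/[(t+23)(2.24+t)] gives 23(2.24+t) = t(t+23), so t² = 23×2.24 = 51.52.
t* = √51.52 = 7.178 min.

7.2 min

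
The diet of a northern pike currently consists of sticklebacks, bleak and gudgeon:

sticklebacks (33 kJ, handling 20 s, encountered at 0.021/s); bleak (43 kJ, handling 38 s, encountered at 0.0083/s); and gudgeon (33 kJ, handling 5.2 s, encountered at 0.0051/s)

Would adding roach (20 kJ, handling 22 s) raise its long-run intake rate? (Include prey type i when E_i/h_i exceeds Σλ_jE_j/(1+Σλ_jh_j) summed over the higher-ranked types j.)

Current rate: (0.021×33 + 0.0083×43 + 0.0051×33)/(1 + 0.021×20 + 0.0083×38 + 0.0051×5.2) = 0.6914 kJ/s.
roach: E/h = 20/22 = 0.9091 kJ/s.
0.9091 > 0.6914, so adding roach raises the average — include it.

Yes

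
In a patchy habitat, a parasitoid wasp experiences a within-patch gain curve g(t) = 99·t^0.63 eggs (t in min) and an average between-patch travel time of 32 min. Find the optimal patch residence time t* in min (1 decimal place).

Optimal t* satisfies g'(t*) = g(t*)/(T + t*).
g'(t) = 0.63·99·t^-0.37. Setting 0.63·99·t^-0.37 = 99·t^0.63/(32+t) gives 0.63(32+t) = t, so 0.37·t = 0.63×32.
t* = 0.63×32/0.37 = 54.49 min.

54.5 min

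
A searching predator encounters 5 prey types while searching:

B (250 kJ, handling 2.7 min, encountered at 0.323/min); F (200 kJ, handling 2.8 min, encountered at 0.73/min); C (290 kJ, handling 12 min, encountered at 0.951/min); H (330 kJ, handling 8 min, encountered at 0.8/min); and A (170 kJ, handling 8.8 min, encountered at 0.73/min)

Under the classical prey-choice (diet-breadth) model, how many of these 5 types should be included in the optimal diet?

2

E/h in descending order: B 92.6, F 71.4, H 41.2, C 24.2, A 19.3 kJ/min. The optimal diet is the largest prefix of this list for which every included type satisfies E_i/h_i > R on the types above it.
Rate on top 1: 43.13. F: 71.4 > 43.13 → include.
Rate on top 2: 57.9. H: 41.2 < 57.9 → exclude; stop.
Optimal diet: B, F — 2 of 5 types.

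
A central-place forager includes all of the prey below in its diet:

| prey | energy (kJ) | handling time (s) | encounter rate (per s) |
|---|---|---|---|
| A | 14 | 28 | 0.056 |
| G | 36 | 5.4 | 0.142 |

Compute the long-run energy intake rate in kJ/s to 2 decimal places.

R = Σλ_iE_i / (1 + Σλ_ih_i)
Numerator: 0.056×14 + 0.142×36 = 5.896
Denominator: 1 + 0.056×28 + 0.142×5.4 = 3.335
R = 5.896/3.335 = 1.768 kJ/s

1.77 kJ/s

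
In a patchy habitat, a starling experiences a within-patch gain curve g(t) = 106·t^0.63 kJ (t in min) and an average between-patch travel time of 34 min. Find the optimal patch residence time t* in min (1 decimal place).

57.9 min

Maximise g(t)/(T+t): set derivative to zero → g'(t)(T+t) = g(t).
g'(t) = 0.63·106·t^-0.37. Setting 0.63·106·t^-0.37 = 106·t^0.63/(34+t) gives 0.63(34+t) = t, so 0.37·t = 0.63×34.
t* = 0.63×34/0.37 = 57.89 min.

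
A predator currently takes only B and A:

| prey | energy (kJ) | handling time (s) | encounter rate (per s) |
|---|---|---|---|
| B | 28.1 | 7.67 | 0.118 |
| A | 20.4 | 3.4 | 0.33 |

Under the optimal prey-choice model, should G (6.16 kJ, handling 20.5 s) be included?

Intake rate on the current diet: R = (0.118×28.1 + 0.33×20.4) / (1 + 0.118×7.67 + 0.33×3.4) = 10.05/3.027 = 3.319 kJ/s.
Profitability of G: 6.16/20.5 = 0.3005 kJ/s.
Since 0.3005 < R, time spent handling G is better spent searching.

No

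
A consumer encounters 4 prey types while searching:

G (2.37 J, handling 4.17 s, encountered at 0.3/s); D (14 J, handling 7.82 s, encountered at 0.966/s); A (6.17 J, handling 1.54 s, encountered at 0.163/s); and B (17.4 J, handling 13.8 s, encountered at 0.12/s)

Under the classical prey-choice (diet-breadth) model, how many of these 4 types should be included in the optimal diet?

Profitabilities (E/h, J/s): A 4.01, D 1.79, B 1.26, G 0.568. Add prey in this order while the next type's profitability exceeds the intake rate on those already taken.
Rate on top 1: 0.8039. D: 1.79 > 0.8039 → include.
Rate on top 2: 1.65. B: 1.26 < 1.65 → exclude; stop.
Optimal diet: A, D — 2 of 4 types.

2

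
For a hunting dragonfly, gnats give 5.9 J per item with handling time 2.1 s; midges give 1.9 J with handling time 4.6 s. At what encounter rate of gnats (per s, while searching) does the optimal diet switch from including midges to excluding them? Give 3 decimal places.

The zero-one rule: include midges iff E₂/h₂ > λE₁/(1+λh₁). Equality gives the switch point.
λE₁h₂ = E₂ + λE₂h₁ ⇒ λ = E₂/(E₁h₂ − E₂h₁) = 1.9/(27.14 − 3.99) = 0.08207 per s.

0.082 per s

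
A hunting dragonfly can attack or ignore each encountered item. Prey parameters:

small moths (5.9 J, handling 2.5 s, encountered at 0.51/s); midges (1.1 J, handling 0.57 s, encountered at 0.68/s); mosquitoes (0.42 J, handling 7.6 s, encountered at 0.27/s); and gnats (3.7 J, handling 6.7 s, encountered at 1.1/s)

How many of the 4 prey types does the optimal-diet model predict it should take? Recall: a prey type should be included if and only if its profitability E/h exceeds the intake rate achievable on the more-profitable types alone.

2

Rank by E/h (J/s): small moths 2.36, midges 1.93, gnats 0.552, mosquitoes 0.0553. Include each in turn until the next type's E/h falls below the running intake rate.
Rate on top 1: 1.323. midges: 1.93 > 1.323 → include.
Rate on top 2: 1.411. gnats: 0.552 < 1.411 → exclude; stop.
Optimal diet: small moths, midges — 2 of 4 types.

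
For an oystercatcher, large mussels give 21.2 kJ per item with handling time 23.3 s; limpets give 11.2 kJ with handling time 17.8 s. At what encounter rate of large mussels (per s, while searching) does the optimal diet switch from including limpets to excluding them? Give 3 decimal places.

0.096 per s

The zero-one rule: include limpets iff E₂/h₂ > λE₁/(1+λh₁). Equality gives the switch point.
λE₁h₂ = E₂ + λE₂h₁ ⇒ λ = E₂/(E₁h₂ − E₂h₁) = 11.2/(377.4 − 261) = 0.09622 per s.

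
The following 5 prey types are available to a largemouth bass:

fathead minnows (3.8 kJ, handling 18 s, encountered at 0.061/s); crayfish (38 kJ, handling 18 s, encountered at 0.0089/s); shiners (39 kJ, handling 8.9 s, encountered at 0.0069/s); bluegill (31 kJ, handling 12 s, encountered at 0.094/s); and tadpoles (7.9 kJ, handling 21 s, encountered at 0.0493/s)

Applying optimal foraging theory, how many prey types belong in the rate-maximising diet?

Rank by E/h (kJ/s): shiners 4.38, bluegill 2.58, crayfish 2.11, tadpoles 0.376, fathead minnows 0.211. Include each in turn until the next type's E/h falls below the running intake rate.
Rate on top 1: 0.2535. bluegill: 2.58 > 0.2535 → include.
Rate on top 2: 1.454. crayfish: 2.11 > 1.454 → include.
Rate on top 3: 1.499. tadpoles: 0.376 < 1.499 → exclude; stop.
Optimal diet: shiners, bluegill, crayfish — 3 of 5 types.

3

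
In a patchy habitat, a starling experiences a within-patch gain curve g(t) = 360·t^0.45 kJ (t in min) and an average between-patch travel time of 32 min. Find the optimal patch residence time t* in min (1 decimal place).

26.2 min

Maximise g(t)/(T+t): set derivative to zero → g'(t)(T+t) = g(t).
g'(t) = 0.45·360·t^-0.55. Setting 0.45·360·t^-0.55 = 360·t^0.45/(32+t) gives 0.45(32+t) = t, so 0.55·t = 0.45×32.
t* = 0.45×32/0.55 = 26.18 min.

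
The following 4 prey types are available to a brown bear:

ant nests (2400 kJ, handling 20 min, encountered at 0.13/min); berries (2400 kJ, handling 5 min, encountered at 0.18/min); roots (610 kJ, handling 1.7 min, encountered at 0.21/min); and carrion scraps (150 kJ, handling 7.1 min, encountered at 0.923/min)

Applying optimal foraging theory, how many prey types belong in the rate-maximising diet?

Rank by E/h (kJ/min): berries 480, roots 359, ant nests 120, carrion scraps 21.1. Include each in turn until the next type's E/h falls below the running intake rate.
Rate on top 1: 227.4. roots: 359 > 227.4 → include.
Rate on top 2: 248.2. ant nests: 120 < 248.2 → exclude; stop.
Optimal diet: berries, roots — 2 of 4 types.

2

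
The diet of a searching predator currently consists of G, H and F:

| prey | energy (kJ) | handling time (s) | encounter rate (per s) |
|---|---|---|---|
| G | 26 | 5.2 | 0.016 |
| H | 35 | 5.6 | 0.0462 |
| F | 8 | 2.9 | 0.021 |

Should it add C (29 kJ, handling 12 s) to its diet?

Intake rate on the current diet: R = (0.016×26 + 0.0462×35 + 0.021×8) / (1 + 0.016×5.2 + 0.0462×5.6 + 0.021×2.9) = 2.201/1.403 = 1.569 kJ/s.
C: E/h = 29/12 = 2.417 kJ/s.
2.417 > 1.569, so adding C raises the average — include it.

Yes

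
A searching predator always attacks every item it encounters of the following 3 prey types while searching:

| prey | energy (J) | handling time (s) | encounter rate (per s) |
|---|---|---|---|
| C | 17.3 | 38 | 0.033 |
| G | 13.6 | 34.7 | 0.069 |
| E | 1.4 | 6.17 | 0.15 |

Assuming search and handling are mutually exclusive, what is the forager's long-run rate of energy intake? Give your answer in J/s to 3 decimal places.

0.308 J/s

R = (0.033×17.3 + 0.069×13.6 + 0.15×1.4) / (1 + 0.033×38 + 0.069×34.7 + 0.15×6.17) = 1.719/5.574 = 0.3085 J/s.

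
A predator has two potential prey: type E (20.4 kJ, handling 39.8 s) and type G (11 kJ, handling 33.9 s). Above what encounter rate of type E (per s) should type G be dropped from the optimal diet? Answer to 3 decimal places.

0.043 per s

The zero-one rule: include type G iff E₂/h₂ > λE₁/(1+λh₁). Equality gives the switch point.
λE₁h₂ = E₂ + λE₂h₁ ⇒ λ = E₂/(E₁h₂ − E₂h₁) = 11/(691.6 − 437.8) = 0.04335 per s.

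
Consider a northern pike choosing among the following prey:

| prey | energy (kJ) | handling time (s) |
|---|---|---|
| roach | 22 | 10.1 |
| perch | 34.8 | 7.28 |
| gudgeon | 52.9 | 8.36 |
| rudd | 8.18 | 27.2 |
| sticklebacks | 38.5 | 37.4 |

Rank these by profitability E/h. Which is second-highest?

In descending order of E/h:
gudgeon: 52.9/8.36 = 6.33 kJ/s
perch: 34.8/7.28 = 4.78 kJ/s
roach: 22/10.1 = 2.18 kJ/s
sticklebacks: 38.5/37.4 = 1.03 kJ/s
rudd: 8.18/27.2 = 0.301 kJ/s

perch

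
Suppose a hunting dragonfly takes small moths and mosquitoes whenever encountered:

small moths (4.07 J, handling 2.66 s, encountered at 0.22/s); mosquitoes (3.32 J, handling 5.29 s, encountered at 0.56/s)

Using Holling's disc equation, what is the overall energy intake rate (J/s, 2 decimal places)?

0.61 J/s

R = Σλ_iE_i / (1 + Σλ_ih_i)
Numerator: 0.22×4.07 + 0.56×3.32 = 2.755
Denominator: 1 + 0.22×2.66 + 0.56×5.29 = 4.548
R = 2.755/4.548 = 0.6057 J/s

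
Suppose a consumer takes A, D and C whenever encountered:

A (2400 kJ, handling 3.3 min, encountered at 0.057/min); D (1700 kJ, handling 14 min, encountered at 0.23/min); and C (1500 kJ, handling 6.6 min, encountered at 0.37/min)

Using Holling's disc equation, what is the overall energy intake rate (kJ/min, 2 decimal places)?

R = Σλ_iE_i / (1 + Σλ_ih_i)
Numerator: 0.057×2400 + 0.23×1700 + 0.37×1500 = 1083
Denominator: 1 + 0.057×3.3 + 0.23×14 + 0.37×6.6 = 6.85
R = 1083/6.85 = 158.1 kJ/min

158.07 kJ/min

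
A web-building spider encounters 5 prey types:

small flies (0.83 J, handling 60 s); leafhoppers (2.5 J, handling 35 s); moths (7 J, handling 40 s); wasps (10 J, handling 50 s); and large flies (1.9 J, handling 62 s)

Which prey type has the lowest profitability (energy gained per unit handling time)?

In descending order of E/h:
wasps: 10/50 = 0.2 J/s
moths: 7/40 = 0.175 J/s
leafhoppers: 2.5/35 = 0.0714 J/s
large flies: 1.9/62 = 0.0306 J/s
small flies: 0.83/60 = 0.0138 J/s

small flies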